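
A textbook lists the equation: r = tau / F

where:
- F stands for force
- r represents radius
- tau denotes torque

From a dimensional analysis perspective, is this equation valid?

Yes

F (force) has dimensions [L M T^-2].
r (radius) has dimensions [L].
tau (torque) has dimensions [L^2 M T^-2].

Left side: [L]
Right side: [L]

Both sides have the same dimensions, so the equation is dimensionally consistent.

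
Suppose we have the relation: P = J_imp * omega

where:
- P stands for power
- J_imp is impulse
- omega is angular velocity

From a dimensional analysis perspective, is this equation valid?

No

P (power) has dimensions [L^2 M T^-3].
J_imp (impulse) has dimensions [L M T^-1].
omega (angular velocity) has dimensions [T^-1].

Left side: [L^2 M T^-3]
Right side: [L M T^-2]

The two sides have different dimensions, so the equation is NOT dimensionally consistent.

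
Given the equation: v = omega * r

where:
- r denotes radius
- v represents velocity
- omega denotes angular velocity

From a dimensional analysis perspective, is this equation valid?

Yes

r (radius) has dimensions [L].
v (velocity) has dimensions [L T^-1].
omega (angular velocity) has dimensions [T^-1].

Left side: [L T^-1]
Right side: [L T^-1]

Both sides have the same dimensions, so the equation is dimensionally consistent.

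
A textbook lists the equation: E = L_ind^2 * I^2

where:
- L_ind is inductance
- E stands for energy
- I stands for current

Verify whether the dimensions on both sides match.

No

L_ind (inductance) has dimensions [I^-2 L^2 M T^-2].
E (energy) has dimensions [L^2 M T^-2].
I (current) has dimensions [I].

Left side: [L^2 M T^-2]
Right side: [I^-2 L^4 M^2 T^-4]

The two sides have different dimensions, so the equation is NOT dimensionally consistent.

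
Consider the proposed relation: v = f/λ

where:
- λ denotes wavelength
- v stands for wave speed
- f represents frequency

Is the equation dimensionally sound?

No

λ (wavelength) has dimensions [L].
v (wave speed) has dimensions [L T^-1].
f (frequency) has dimensions [T^-1].

Left side: [L T^-1]
Right side: [L^-1 T^-1]

The two sides have different dimensions, so the equation is NOT dimensionally consistent.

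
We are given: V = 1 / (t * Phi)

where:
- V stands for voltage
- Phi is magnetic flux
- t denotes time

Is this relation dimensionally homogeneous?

No

V (voltage) has dimensions [I^-1 L^2 M T^-3].
Phi (magnetic flux) has dimensions [I^-1 L^2 M T^-2].
t (time) has dimensions [T].

Left side: [I^-1 L^2 M T^-3]
Right side: [I L^-2 M^-1 T]

The two sides have different dimensions, so the equation is NOT dimensionally consistent.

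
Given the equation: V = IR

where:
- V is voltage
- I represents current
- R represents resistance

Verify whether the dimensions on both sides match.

Yes

V (voltage) has dimensions [I^-1 L^2 M T^-3].
I (current) has dimensions [I].
R (resistance) has dimensions [I^-2 L^2 M T^-3].

Left side: [I^-1 L^2 M T^-3]
Right side: [I^-1 L^2 M T^-3]

Both sides have the same dimensions, so the equation is dimensionally consistent.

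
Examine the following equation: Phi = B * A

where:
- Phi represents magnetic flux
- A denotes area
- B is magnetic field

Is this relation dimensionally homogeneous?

Yes

Phi (magnetic flux) has dimensions [I^-1 L^2 M T^-2].
A (area) has dimensions [L^2].
B (magnetic field) has dimensions [I^-1 M T^-2].

Left side: [I^-1 L^2 M T^-2]
Right side: [I^-1 L^2 M T^-2]

Both sides have the same dimensions, so the equation is dimensionally consistent.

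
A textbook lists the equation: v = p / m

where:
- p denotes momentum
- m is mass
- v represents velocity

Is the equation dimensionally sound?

Yes

p (momentum) has dimensions [L M T^-1].
m (mass) has dimensions [M].
v (velocity) has dimensions [L T^-1].

Left side: [L T^-1]
Right side: [L T^-1]

Both sides have the same dimensions, so the equation is dimensionally consistent.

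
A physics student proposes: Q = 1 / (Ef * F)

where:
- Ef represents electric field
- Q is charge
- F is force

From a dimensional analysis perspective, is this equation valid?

No

Ef (electric field) has dimensions [I^-1 L M T^-3].
Q (charge) has dimensions [I T].
F (force) has dimensions [L M T^-2].

Left side: [I T]
Right side: [I L^-2 M^-2 T^5]

The two sides have different dimensions, so the equation is NOT dimensionally consistent.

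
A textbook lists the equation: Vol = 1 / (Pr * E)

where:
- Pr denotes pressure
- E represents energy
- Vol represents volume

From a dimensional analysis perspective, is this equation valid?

No

Pr (pressure) has dimensions [L^-1 M T^-2].
E (energy) has dimensions [L^2 M T^-2].
Vol (volume) has dimensions [L^3].

Left side: [L^3]
Right side: [L^-1 M^-2 T^4]

The two sides have different dimensions, so the equation is NOT dimensionally consistent.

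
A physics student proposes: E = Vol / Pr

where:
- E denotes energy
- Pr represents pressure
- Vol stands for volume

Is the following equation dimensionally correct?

No

E (energy) has dimensions [L^2 M T^-2].
Pr (pressure) has dimensions [L^-1 M T^-2].
Vol (volume) has dimensions [L^3].

Left side: [L^2 M T^-2]
Right side: [L^4 M^-1 T^2]

The two sides have different dimensions, so the equation is NOT dimensionally consistent.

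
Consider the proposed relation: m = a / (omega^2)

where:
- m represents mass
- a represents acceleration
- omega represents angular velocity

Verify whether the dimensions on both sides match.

No

m (mass) has dimensions [M].
a (acceleration) has dimensions [L T^-2].
omega (angular velocity) has dimensions [T^-1].

Left side: [M]
Right side: [L]

The two sides have different dimensions, so the equation is NOT dimensionally consistent.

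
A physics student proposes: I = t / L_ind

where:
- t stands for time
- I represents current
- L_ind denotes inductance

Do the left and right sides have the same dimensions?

No

t (time) has dimensions [T].
I (current) has dimensions [I].
L_ind (inductance) has dimensions [I^-2 L^2 M T^-2].

Left side: [I]
Right side: [I^2 L^-2 M^-1 T^3]

The two sides have different dimensions, so the equation is NOT dimensionally consistent.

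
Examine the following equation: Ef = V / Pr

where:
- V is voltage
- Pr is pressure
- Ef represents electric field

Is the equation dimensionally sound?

No

V (voltage) has dimensions [I^-1 L^2 M T^-3].
Pr (pressure) has dimensions [L^-1 M T^-2].
Ef (electric field) has dimensions [I^-1 L M T^-3].

Left side: [I^-1 L M T^-3]
Right side: [I^-1 L^3 T^-1]

The two sides have different dimensions, so the equation is NOT dimensionally consistent.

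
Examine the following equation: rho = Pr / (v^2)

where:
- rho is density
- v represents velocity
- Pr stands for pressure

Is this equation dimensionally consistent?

Yes

rho (density) has dimensions [L^-3 M].
v (velocity) has dimensions [L T^-1].
Pr (pressure) has dimensions [L^-1 M T^-2].

Left side: [L^-3 M]
Right side: [L^-3 M]

Both sides have the same dimensions, so the equation is dimensionally consistent.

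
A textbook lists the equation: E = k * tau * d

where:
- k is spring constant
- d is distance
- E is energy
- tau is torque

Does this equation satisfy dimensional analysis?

No

k (spring constant) has dimensions [M T^-2].
d (distance) has dimensions [L].
E (energy) has dimensions [L^2 M T^-2].
tau (torque) has dimensions [L^2 M T^-2].

Left side: [L^2 M T^-2]
Right side: [L^3 M^2 T^-4]

The two sides have different dimensions, so the equation is NOT dimensionally consistent.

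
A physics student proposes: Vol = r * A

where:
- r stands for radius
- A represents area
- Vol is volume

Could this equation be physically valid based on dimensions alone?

Yes

r (radius) has dimensions [L].
A (area) has dimensions [L^2].
Vol (volume) has dimensions [L^3].

Left side: [L^3]
Right side: [L^3]

Both sides have the same dimensions, so the equation is dimensionally consistent.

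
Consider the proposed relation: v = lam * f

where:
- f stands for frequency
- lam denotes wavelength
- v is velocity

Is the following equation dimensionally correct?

Yes

f (frequency) has dimensions [T^-1].
lam (wavelength) has dimensions [L].
v (velocity) has dimensions [L T^-1].

Left side: [L T^-1]
Right side: [L T^-1]

Both sides have the same dimensions, so the equation is dimensionally consistent.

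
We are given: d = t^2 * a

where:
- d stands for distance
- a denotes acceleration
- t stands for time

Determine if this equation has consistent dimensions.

Yes

d (distance) has dimensions [L].
a (acceleration) has dimensions [L T^-2].
t (time) has dimensions [T].

Left side: [L]
Right side: [L]

Both sides have the same dimensions, so the equation is dimensionally consistent.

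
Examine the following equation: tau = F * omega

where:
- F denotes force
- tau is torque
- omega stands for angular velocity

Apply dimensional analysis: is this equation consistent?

No

F (force) has dimensions [L M T^-2].
tau (torque) has dimensions [L^2 M T^-2].
omega (angular velocity) has dimensions [T^-1].

Left side: [L^2 M T^-2]
Right side: [L M T^-3]

The two sides have different dimensions, so the equation is NOT dimensionally consistent.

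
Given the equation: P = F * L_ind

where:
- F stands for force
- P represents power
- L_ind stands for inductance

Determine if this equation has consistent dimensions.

No

F (force) has dimensions [L M T^-2].
P (power) has dimensions [L^2 M T^-3].
L_ind (inductance) has dimensions [I^-2 L^2 M T^-2].

Left side: [L^2 M T^-3]
Right side: [I^-2 L^3 M^2 T^-4]

The two sides have different dimensions, so the equation is NOT dimensionally consistent.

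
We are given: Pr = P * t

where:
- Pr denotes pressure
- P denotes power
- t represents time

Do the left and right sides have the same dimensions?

No

Pr (pressure) has dimensions [L^-1 M T^-2].
P (power) has dimensions [L^2 M T^-3].
t (time) has dimensions [T].

Left side: [L^-1 M T^-2]
Right side: [L^2 M T^-2]

The two sides have different dimensions, so the equation is NOT dimensionally consistent.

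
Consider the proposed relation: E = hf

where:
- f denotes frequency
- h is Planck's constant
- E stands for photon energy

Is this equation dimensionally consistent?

Yes

f (frequency) has dimensions [T^-1].
h (Planck's constant) has dimensions [L^2 M T^-1].
E (photon energy) has dimensions [L^2 M T^-2].

Left side: [L^2 M T^-2]
Right side: [L^2 M T^-2]

Both sides have the same dimensions, so the equation is dimensionally consistent.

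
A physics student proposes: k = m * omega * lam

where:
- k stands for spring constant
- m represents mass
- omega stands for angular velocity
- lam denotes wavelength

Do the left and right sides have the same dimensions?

No

k (spring constant) has dimensions [M T^-2].
m (mass) has dimensions [M].
omega (angular velocity) has dimensions [T^-1].
lam (wavelength) has dimensions [L].

Left side: [M T^-2]
Right side: [L M T^-1]

The two sides have different dimensions, so the equation is NOT dimensionally consistent.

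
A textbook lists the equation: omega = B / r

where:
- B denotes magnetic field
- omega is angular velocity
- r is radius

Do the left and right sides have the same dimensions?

No

B (magnetic field) has dimensions [I^-1 M T^-2].
omega (angular velocity) has dimensions [T^-1].
r (radius) has dimensions [L].

Left side: [T^-1]
Right side: [I^-1 L^-1 M T^-2]

The two sides have different dimensions, so the equation is NOT dimensionally consistent.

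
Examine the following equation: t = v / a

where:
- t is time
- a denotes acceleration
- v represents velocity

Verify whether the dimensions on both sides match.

Yes

t (time) has dimensions [T].
a (acceleration) has dimensions [L T^-2].
v (velocity) has dimensions [L T^-1].

Left side: [T]
Right side: [T]

Both sides have the same dimensions, so the equation is dimensionally consistent.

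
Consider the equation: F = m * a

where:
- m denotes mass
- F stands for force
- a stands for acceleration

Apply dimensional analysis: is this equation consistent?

Yes

m (mass) has dimensions [M].
F (force) has dimensions [L M T^-2].
a (acceleration) has dimensions [L T^-2].

Left side: [L M T^-2]
Right side: [L M T^-2]

Both sides have the same dimensions, so the equation is dimensionally consistent.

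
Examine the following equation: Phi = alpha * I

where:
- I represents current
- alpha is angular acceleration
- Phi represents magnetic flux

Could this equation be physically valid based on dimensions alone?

No

I (current) has dimensions [I].
alpha (angular acceleration) has dimensions [T^-2].
Phi (magnetic flux) has dimensions [I^-1 L^2 M T^-2].

Left side: [I^-1 L^2 M T^-2]
Right side: [I T^-2]

The two sides have different dimensions, so the equation is NOT dimensionally consistent.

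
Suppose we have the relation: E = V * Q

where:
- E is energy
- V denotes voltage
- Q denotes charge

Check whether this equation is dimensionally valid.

Yes

E (energy) has dimensions [L^2 M T^-2].
V (voltage) has dimensions [I^-1 L^2 M T^-3].
Q (charge) has dimensions [I T].

Left side: [L^2 M T^-2]
Right side: [L^2 M T^-2]

Both sides have the same dimensions, so the equation is dimensionally consistent.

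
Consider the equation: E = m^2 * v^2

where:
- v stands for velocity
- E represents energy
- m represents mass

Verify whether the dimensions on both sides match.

No

v (velocity) has dimensions [L T^-1].
E (energy) has dimensions [L^2 M T^-2].
m (mass) has dimensions [M].

Left side: [L^2 M T^-2]
Right side: [L^2 M^2 T^-2]

The two sides have different dimensions, so the equation is NOT dimensionally consistent.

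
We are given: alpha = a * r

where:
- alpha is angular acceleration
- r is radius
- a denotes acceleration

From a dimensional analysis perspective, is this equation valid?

No

alpha (angular acceleration) has dimensions [T^-2].
r (radius) has dimensions [L].
a (acceleration) has dimensions [L T^-2].

Left side: [T^-2]
Right side: [L^2 T^-2]

The two sides have different dimensions, so the equation is NOT dimensionally consistent.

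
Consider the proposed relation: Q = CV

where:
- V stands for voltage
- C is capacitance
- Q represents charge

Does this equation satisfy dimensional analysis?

Yes

V (voltage) has dimensions [I^-1 L^2 M T^-3].
C (capacitance) has dimensions [I^2 L^-2 M^-1 T^4].
Q (charge) has dimensions [I T].

Left side: [I T]
Right side: [I T]

Both sides have the same dimensions, so the equation is dimensionally consistent.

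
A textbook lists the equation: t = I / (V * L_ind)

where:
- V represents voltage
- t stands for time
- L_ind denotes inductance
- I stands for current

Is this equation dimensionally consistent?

No

V (voltage) has dimensions [I^-1 L^2 M T^-3].
t (time) has dimensions [T].
L_ind (inductance) has dimensions [I^-2 L^2 M T^-2].
I (current) has dimensions [I].

Left side: [T]
Right side: [I^4 L^-4 M^-2 T^5]

The two sides have different dimensions, so the equation is NOT dimensionally consistent.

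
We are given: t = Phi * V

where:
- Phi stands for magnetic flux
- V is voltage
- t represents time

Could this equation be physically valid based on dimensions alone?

No

Phi (magnetic flux) has dimensions [I^-1 L^2 M T^-2].
V (voltage) has dimensions [I^-1 L^2 M T^-3].
t (time) has dimensions [T].

Left side: [T]
Right side: [I^-2 L^4 M^2 T^-5]

The two sides have different dimensions, so the equation is NOT dimensionally consistent.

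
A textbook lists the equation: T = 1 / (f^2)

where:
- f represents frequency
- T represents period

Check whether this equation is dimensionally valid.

No

f (frequency) has dimensions [T^-1].
T (period) has dimensions [T].

Left side: [T]
Right side: [T^2]

The two sides have different dimensions, so the equation is NOT dimensionally consistent.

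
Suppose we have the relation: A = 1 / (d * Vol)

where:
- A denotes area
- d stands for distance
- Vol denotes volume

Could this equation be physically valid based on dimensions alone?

No

A (area) has dimensions [L^2].
d (distance) has dimensions [L].
Vol (volume) has dimensions [L^3].

Left side: [L^2]
Right side: [L^-4]

The two sides have different dimensions, so the equation is NOT dimensionally consistent.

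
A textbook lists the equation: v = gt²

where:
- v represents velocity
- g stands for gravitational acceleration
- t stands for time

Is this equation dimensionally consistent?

No

v (velocity) has dimensions [L T^-1].
g (gravitational acceleration) has dimensions [L T^-2].
t (time) has dimensions [T].

Left side: [L T^-1]
Right side: [L]

The two sides have different dimensions, so the equation is NOT dimensionally consistent.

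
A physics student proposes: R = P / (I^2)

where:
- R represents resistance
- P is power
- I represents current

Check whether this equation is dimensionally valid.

Yes

R (resistance) has dimensions [I^-2 L^2 M T^-3].
P (power) has dimensions [L^2 M T^-3].
I (current) has dimensions [I].

Left side: [I^-2 L^2 M T^-3]
Right side: [I^-2 L^2 M T^-3]

Both sides have the same dimensions, so the equation is dimensionally consistent.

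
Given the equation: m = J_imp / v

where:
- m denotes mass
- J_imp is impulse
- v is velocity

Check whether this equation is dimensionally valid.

Yes

m (mass) has dimensions [M].
J_imp (impulse) has dimensions [L M T^-1].
v (velocity) has dimensions [L T^-1].

Left side: [M]
Right side: [M]

Both sides have the same dimensions, so the equation is dimensionally consistent.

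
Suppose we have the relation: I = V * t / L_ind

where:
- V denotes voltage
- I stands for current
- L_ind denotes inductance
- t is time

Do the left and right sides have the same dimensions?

Yes

V (voltage) has dimensions [I^-1 L^2 M T^-3].
I (current) has dimensions [I].
L_ind (inductance) has dimensions [I^-2 L^2 M T^-2].
t (time) has dimensions [T].

Left side: [I]
Right side: [I]

Both sides have the same dimensions, so the equation is dimensionally consistent.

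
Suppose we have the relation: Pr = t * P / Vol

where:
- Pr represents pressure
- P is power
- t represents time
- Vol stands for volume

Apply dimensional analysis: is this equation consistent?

Yes

Pr (pressure) has dimensions [L^-1 M T^-2].
P (power) has dimensions [L^2 M T^-3].
t (time) has dimensions [T].
Vol (volume) has dimensions [L^3].

Left side: [L^-1 M T^-2]
Right side: [L^-1 M T^-2]

Both sides have the same dimensions, so the equation is dimensionally consistent.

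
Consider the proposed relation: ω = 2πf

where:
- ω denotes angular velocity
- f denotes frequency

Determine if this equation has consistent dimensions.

Yes

ω (angular velocity) has dimensions [T^-1].
f (frequency) has dimensions [T^-1].

Left side: [T^-1]
Right side: [T^-1]

Both sides have the same dimensions, so the equation is dimensionally consistent.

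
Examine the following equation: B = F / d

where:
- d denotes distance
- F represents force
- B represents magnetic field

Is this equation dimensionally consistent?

No

d (distance) has dimensions [L].
F (force) has dimensions [L M T^-2].
B (magnetic field) has dimensions [I^-1 M T^-2].

Left side: [I^-1 M T^-2]
Right side: [M T^-2]

The two sides have different dimensions, so the equation is NOT dimensionally consistent.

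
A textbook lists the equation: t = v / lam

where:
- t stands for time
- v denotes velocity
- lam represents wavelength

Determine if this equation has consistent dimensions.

No

t (time) has dimensions [T].
v (velocity) has dimensions [L T^-1].
lam (wavelength) has dimensions [L].

Left side: [T]
Right side: [T^-1]

The two sides have different dimensions, so the equation is NOT dimensionally consistent.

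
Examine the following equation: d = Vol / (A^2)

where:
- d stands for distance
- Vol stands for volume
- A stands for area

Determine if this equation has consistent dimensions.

No

d (distance) has dimensions [L].
Vol (volume) has dimensions [L^3].
A (area) has dimensions [L^2].

Left side: [L]
Right side: [L^-1]

The two sides have different dimensions, so the equation is NOT dimensionally consistent.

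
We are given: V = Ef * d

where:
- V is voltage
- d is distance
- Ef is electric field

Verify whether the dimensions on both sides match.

Yes

V (voltage) has dimensions [I^-1 L^2 M T^-3].
d (distance) has dimensions [L].
Ef (electric field) has dimensions [I^-1 L M T^-3].

Left side: [I^-1 L^2 M T^-3]
Right side: [I^-1 L^2 M T^-3]

Both sides have the same dimensions, so the equation is dimensionally consistent.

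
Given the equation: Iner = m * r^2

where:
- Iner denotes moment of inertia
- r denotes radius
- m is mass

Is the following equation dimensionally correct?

Yes

Iner (moment of inertia) has dimensions [L^2 M].
r (radius) has dimensions [L].
m (mass) has dimensions [M].

Left side: [L^2 M]
Right side: [L^2 M]

Both sides have the same dimensions, so the equation is dimensionally consistent.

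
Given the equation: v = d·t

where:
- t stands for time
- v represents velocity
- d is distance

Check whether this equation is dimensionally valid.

No

t (time) has dimensions [T].
v (velocity) has dimensions [L T^-1].
d (distance) has dimensions [L].

Left side: [L T^-1]
Right side: [L T]

The two sides have different dimensions, so the equation is NOT dimensionally consistent.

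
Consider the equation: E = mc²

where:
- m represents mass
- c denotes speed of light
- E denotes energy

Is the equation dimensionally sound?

Yes

m (mass) has dimensions [M].
c (speed of light) has dimensions [L T^-1].
E (energy) has dimensions [L^2 M T^-2].

Left side: [L^2 M T^-2]
Right side: [L^2 M T^-2]

Both sides have the same dimensions, so the equation is dimensionally consistent.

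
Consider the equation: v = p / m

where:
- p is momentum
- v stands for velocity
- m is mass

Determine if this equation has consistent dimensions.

Yes

p (momentum) has dimensions [L M T^-1].
v (velocity) has dimensions [L T^-1].
m (mass) has dimensions [M].

Left side: [L T^-1]
Right side: [L T^-1]

Both sides have the same dimensions, so the equation is dimensionally consistent.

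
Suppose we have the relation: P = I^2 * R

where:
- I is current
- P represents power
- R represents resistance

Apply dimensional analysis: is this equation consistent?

Yes

I (current) has dimensions [I].
P (power) has dimensions [L^2 M T^-3].
R (resistance) has dimensions [I^-2 L^2 M T^-3].

Left side: [L^2 M T^-3]
Right side: [L^2 M T^-3]

Both sides have the same dimensions, so the equation is dimensionally consistent.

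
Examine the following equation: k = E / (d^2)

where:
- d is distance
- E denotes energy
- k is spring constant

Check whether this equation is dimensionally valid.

Yes

d (distance) has dimensions [L].
E (energy) has dimensions [L^2 M T^-2].
k (spring constant) has dimensions [M T^-2].

Left side: [M T^-2]
Right side: [M T^-2]

Both sides have the same dimensions, so the equation is dimensionally consistent.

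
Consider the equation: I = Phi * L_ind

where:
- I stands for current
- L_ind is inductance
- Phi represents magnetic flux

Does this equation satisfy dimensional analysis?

No

I (current) has dimensions [I].
L_ind (inductance) has dimensions [I^-2 L^2 M T^-2].
Phi (magnetic flux) has dimensions [I^-1 L^2 M T^-2].

Left side: [I]
Right side: [I^-3 L^4 M^2 T^-4]

The two sides have different dimensions, so the equation is NOT dimensionally consistent.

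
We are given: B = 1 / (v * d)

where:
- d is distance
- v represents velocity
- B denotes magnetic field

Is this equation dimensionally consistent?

No

d (distance) has dimensions [L].
v (velocity) has dimensions [L T^-1].
B (magnetic field) has dimensions [I^-1 M T^-2].

Left side: [I^-1 M T^-2]
Right side: [L^-2 T]

The two sides have different dimensions, so the equation is NOT dimensionally consistent.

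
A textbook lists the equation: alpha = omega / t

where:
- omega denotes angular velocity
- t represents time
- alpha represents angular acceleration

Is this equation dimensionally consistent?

Yes

omega (angular velocity) has dimensions [T^-1].
t (time) has dimensions [T].
alpha (angular acceleration) has dimensions [T^-2].

Left side: [T^-2]
Right side: [T^-2]

Both sides have the same dimensions, so the equation is dimensionally consistent.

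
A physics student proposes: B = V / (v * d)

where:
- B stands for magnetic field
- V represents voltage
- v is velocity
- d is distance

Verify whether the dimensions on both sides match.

Yes

B (magnetic field) has dimensions [I^-1 M T^-2].
V (voltage) has dimensions [I^-1 L^2 M T^-3].
v (velocity) has dimensions [L T^-1].
d (distance) has dimensions [L].

Left side: [I^-1 M T^-2]
Right side: [I^-1 M T^-2]

Both sides have the same dimensions, so the equation is dimensionally consistent.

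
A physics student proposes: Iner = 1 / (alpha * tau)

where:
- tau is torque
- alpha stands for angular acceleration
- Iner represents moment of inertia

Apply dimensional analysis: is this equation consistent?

No

tau (torque) has dimensions [L^2 M T^-2].
alpha (angular acceleration) has dimensions [T^-2].
Iner (moment of inertia) has dimensions [L^2 M].

Left side: [L^2 M]
Right side: [L^-2 M^-1 T^4]

The two sides have different dimensions, so the equation is NOT dimensionally consistent.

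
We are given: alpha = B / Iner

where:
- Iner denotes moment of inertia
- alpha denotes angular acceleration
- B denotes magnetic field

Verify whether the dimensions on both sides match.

No

Iner (moment of inertia) has dimensions [L^2 M].
alpha (angular acceleration) has dimensions [T^-2].
B (magnetic field) has dimensions [I^-1 M T^-2].

Left side: [T^-2]
Right side: [I^-1 L^-2 T^-2]

The two sides have different dimensions, so the equation is NOT dimensionally consistent.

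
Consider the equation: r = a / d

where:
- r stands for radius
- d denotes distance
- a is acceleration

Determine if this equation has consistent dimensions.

No

r (radius) has dimensions [L].
d (distance) has dimensions [L].
a (acceleration) has dimensions [L T^-2].

Left side: [L]
Right side: [T^-2]

The two sides have different dimensions, so the equation is NOT dimensionally consistent.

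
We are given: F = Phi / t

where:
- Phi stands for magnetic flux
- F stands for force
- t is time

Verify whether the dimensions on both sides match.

No

Phi (magnetic flux) has dimensions [I^-1 L^2 M T^-2].
F (force) has dimensions [L M T^-2].
t (time) has dimensions [T].

Left side: [L M T^-2]
Right side: [I^-1 L^2 M T^-3]

The two sides have different dimensions, so the equation is NOT dimensionally consistent.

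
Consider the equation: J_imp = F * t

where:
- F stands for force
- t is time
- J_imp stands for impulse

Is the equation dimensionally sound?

Yes

F (force) has dimensions [L M T^-2].
t (time) has dimensions [T].
J_imp (impulse) has dimensions [L M T^-1].

Left side: [L M T^-1]
Right side: [L M T^-1]

Both sides have the same dimensions, so the equation is dimensionally consistent.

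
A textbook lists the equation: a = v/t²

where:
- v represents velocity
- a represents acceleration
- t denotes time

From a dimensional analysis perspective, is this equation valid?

No

v (velocity) has dimensions [L T^-1].
a (acceleration) has dimensions [L T^-2].
t (time) has dimensions [T].

Left side: [L T^-2]
Right side: [L T^-3]

The two sides have different dimensions, so the equation is NOT dimensionally consistent.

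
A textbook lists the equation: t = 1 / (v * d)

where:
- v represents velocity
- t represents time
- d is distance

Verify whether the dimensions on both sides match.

No

v (velocity) has dimensions [L T^-1].
t (time) has dimensions [T].
d (distance) has dimensions [L].

Left side: [T]
Right side: [L^-2 T]

The two sides have different dimensions, so the equation is NOT dimensionally consistent.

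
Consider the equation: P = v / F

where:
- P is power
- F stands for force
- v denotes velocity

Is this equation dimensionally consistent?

No

P (power) has dimensions [L^2 M T^-3].
F (force) has dimensions [L M T^-2].
v (velocity) has dimensions [L T^-1].

Left side: [L^2 M T^-3]
Right side: [M^-1 T]

The two sides have different dimensions, so the equation is NOT dimensionally consistent.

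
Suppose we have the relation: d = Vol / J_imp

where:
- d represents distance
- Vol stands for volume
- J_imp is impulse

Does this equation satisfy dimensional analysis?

No

d (distance) has dimensions [L].
Vol (volume) has dimensions [L^3].
J_imp (impulse) has dimensions [L M T^-1].

Left side: [L]
Right side: [L^2 M^-1 T]

The two sides have different dimensions, so the equation is NOT dimensionally consistent.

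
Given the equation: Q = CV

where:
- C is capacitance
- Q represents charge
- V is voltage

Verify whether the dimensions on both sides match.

Yes

C (capacitance) has dimensions [I^2 L^-2 M^-1 T^4].
Q (charge) has dimensions [I T].
V (voltage) has dimensions [I^-1 L^2 M T^-3].

Left side: [I T]
Right side: [I T]

Both sides have the same dimensions, so the equation is dimensionally consistent.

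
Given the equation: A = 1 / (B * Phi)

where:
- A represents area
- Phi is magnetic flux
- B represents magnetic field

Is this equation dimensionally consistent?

No

A (area) has dimensions [L^2].
Phi (magnetic flux) has dimensions [I^-1 L^2 M T^-2].
B (magnetic field) has dimensions [I^-1 M T^-2].

Left side: [L^2]
Right side: [I^2 L^-2 M^-2 T^4]

The two sides have different dimensions, so the equation is NOT dimensionally consistent.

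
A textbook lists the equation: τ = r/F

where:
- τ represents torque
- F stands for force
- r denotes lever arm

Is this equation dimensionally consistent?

No

τ (torque) has dimensions [L^2 M T^-2].
F (force) has dimensions [L M T^-2].
r (lever arm) has dimensions [L].

Left side: [L^2 M T^-2]
Right side: [M^-1 T^2]

The two sides have different dimensions, so the equation is NOT dimensionally consistent.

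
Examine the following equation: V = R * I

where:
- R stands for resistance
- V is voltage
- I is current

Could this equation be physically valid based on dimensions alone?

Yes

R (resistance) has dimensions [I^-2 L^2 M T^-3].
V (voltage) has dimensions [I^-1 L^2 M T^-3].
I (current) has dimensions [I].

Left side: [I^-1 L^2 M T^-3]
Right side: [I^-1 L^2 M T^-3]

Both sides have the same dimensions, so the equation is dimensionally consistent.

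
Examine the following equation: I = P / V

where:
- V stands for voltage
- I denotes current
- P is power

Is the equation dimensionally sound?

Yes

V (voltage) has dimensions [I^-1 L^2 M T^-3].
I (current) has dimensions [I].
P (power) has dimensions [L^2 M T^-3].

Left side: [I]
Right side: [I]

Both sides have the same dimensions, so the equation is dimensionally consistent.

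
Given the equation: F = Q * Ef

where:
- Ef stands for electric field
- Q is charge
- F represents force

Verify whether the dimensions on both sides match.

Yes

Ef (electric field) has dimensions [I^-1 L M T^-3].
Q (charge) has dimensions [I T].
F (force) has dimensions [L M T^-2].

Left side: [L M T^-2]
Right side: [L M T^-2]

Both sides have the same dimensions, so the equation is dimensionally consistent.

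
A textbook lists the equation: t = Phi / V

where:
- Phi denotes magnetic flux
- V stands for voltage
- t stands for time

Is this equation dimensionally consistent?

Yes

Phi (magnetic flux) has dimensions [I^-1 L^2 M T^-2].
V (voltage) has dimensions [I^-1 L^2 M T^-3].
t (time) has dimensions [T].

Left side: [T]
Right side: [T]

Both sides have the same dimensions, so the equation is dimensionally consistent.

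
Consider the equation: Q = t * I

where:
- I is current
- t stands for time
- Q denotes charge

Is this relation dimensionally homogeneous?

Yes

I (current) has dimensions [I].
t (time) has dimensions [T].
Q (charge) has dimensions [I T].

Left side: [I T]
Right side: [I T]

Both sides have the same dimensions, so the equation is dimensionally consistent.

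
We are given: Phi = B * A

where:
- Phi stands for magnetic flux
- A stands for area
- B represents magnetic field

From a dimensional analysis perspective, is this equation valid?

Yes

Phi (magnetic flux) has dimensions [I^-1 L^2 M T^-2].
A (area) has dimensions [L^2].
B (magnetic field) has dimensions [I^-1 M T^-2].

Left side: [I^-1 L^2 M T^-2]
Right side: [I^-1 L^2 M T^-2]

Both sides have the same dimensions, so the equation is dimensionally consistent.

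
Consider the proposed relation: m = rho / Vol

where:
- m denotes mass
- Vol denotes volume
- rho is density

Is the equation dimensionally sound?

No

m (mass) has dimensions [M].
Vol (volume) has dimensions [L^3].
rho (density) has dimensions [L^-3 M].

Left side: [M]
Right side: [L^-6 M]

The two sides have different dimensions, so the equation is NOT dimensionally consistent.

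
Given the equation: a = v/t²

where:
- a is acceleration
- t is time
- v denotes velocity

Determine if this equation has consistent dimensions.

No

a (acceleration) has dimensions [L T^-2].
t (time) has dimensions [T].
v (velocity) has dimensions [L T^-1].

Left side: [L T^-2]
Right side: [L T^-3]

The two sides have different dimensions, so the equation is NOT dimensionally consistent.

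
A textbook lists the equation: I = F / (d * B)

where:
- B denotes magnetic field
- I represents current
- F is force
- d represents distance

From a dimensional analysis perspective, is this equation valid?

Yes

B (magnetic field) has dimensions [I^-1 M T^-2].
I (current) has dimensions [I].
F (force) has dimensions [L M T^-2].
d (distance) has dimensions [L].

Left side: [I]
Right side: [I]

Both sides have the same dimensions, so the equation is dimensionally consistent.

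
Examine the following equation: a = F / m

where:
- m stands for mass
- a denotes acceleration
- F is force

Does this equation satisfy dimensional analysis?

Yes

m (mass) has dimensions [M].
a (acceleration) has dimensions [L T^-2].
F (force) has dimensions [L M T^-2].

Left side: [L T^-2]
Right side: [L T^-2]

Both sides have the same dimensions, so the equation is dimensionally consistent.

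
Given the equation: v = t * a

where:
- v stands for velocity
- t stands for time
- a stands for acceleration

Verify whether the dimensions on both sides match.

Yes

v (velocity) has dimensions [L T^-1].
t (time) has dimensions [T].
a (acceleration) has dimensions [L T^-2].

Left side: [L T^-1]
Right side: [L T^-1]

Both sides have the same dimensions, so the equation is dimensionally consistent.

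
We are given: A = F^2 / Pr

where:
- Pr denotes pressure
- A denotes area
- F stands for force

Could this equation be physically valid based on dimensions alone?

No

Pr (pressure) has dimensions [L^-1 M T^-2].
A (area) has dimensions [L^2].
F (force) has dimensions [L M T^-2].

Left side: [L^2]
Right side: [L^3 M T^-2]

The two sides have different dimensions, so the equation is NOT dimensionally consistent.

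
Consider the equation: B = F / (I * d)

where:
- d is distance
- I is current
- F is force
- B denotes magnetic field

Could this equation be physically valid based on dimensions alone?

Yes

d (distance) has dimensions [L].
I (current) has dimensions [I].
F (force) has dimensions [L M T^-2].
B (magnetic field) has dimensions [I^-1 M T^-2].

Left side: [I^-1 M T^-2]
Right side: [I^-1 M T^-2]

Both sides have the same dimensions, so the equation is dimensionally consistent.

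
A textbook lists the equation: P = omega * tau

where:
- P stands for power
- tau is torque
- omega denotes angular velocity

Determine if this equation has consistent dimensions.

Yes

P (power) has dimensions [L^2 M T^-3].
tau (torque) has dimensions [L^2 M T^-2].
omega (angular velocity) has dimensions [T^-1].

Left side: [L^2 M T^-3]
Right side: [L^2 M T^-3]

Both sides have the same dimensions, so the equation is dimensionally consistent.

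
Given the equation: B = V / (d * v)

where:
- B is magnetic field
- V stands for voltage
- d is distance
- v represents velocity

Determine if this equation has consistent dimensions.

Yes

B (magnetic field) has dimensions [I^-1 M T^-2].
V (voltage) has dimensions [I^-1 L^2 M T^-3].
d (distance) has dimensions [L].
v (velocity) has dimensions [L T^-1].

Left side: [I^-1 M T^-2]
Right side: [I^-1 M T^-2]

Both sides have the same dimensions, so the equation is dimensionally consistent.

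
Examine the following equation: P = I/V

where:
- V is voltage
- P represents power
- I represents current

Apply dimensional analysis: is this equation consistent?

No

V (voltage) has dimensions [I^-1 L^2 M T^-3].
P (power) has dimensions [L^2 M T^-3].
I (current) has dimensions [I].

Left side: [L^2 M T^-3]
Right side: [I^2 L^-2 M^-1 T^3]

The two sides have different dimensions, so the equation is NOT dimensionally consistent.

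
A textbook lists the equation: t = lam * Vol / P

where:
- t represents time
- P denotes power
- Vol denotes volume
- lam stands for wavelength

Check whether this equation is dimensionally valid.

No

t (time) has dimensions [T].
P (power) has dimensions [L^2 M T^-3].
Vol (volume) has dimensions [L^3].
lam (wavelength) has dimensions [L].

Left side: [T]
Right side: [L^2 M^-1 T^3]

The two sides have different dimensions, so the equation is NOT dimensionally consistent.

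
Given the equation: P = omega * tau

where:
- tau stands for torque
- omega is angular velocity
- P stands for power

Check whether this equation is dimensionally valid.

Yes

tau (torque) has dimensions [L^2 M T^-2].
omega (angular velocity) has dimensions [T^-1].
P (power) has dimensions [L^2 M T^-3].

Left side: [L^2 M T^-3]
Right side: [L^2 M T^-3]

Both sides have the same dimensions, so the equation is dimensionally consistent.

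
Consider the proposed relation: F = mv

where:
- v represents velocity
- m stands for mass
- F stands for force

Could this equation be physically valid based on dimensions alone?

No

v (velocity) has dimensions [L T^-1].
m (mass) has dimensions [M].
F (force) has dimensions [L M T^-2].

Left side: [L M T^-2]
Right side: [L M T^-1]

The two sides have different dimensions, so the equation is NOT dimensionally consistent.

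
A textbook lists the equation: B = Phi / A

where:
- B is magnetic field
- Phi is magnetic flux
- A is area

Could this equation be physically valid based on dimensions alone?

Yes

B (magnetic field) has dimensions [I^-1 M T^-2].
Phi (magnetic flux) has dimensions [I^-1 L^2 M T^-2].
A (area) has dimensions [L^2].

Left side: [I^-1 M T^-2]
Right side: [I^-1 M T^-2]

Both sides have the same dimensions, so the equation is dimensionally consistent.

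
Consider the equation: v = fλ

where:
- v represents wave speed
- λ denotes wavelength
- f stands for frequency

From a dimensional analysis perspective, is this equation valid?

Yes

v (wave speed) has dimensions [L T^-1].
λ (wavelength) has dimensions [L].
f (frequency) has dimensions [T^-1].

Left side: [L T^-1]
Right side: [L T^-1]

Both sides have the same dimensions, so the equation is dimensionally consistent.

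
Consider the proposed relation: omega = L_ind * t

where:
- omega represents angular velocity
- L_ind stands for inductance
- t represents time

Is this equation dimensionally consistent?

No

omega (angular velocity) has dimensions [T^-1].
L_ind (inductance) has dimensions [I^-2 L^2 M T^-2].
t (time) has dimensions [T].

Left side: [T^-1]
Right side: [I^-2 L^2 M T^-1]

The two sides have different dimensions, so the equation is NOT dimensionally consistent.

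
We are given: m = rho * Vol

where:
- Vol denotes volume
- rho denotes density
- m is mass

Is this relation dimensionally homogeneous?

Yes

Vol (volume) has dimensions [L^3].
rho (density) has dimensions [L^-3 M].
m (mass) has dimensions [M].

Left side: [M]
Right side: [M]

Both sides have the same dimensions, so the equation is dimensionally consistent.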